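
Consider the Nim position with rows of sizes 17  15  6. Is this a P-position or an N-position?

Compute the nim-sum pairwise:
17 XOR 15 = 30
30 XOR 6 = 24
The nim-sum is 24 ≠ 0, so this is an N-position: the player to move can win.

N-position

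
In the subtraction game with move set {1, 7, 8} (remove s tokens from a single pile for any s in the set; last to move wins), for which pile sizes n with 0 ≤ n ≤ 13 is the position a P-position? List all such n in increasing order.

Build the Grundy sequence with g(k) = mex{g(k−s) : s ∈ {1, 7, 8}, s ≤ k}:
k:     0  1  2  3  4  5  6  7  8  9 10 11 12 13
g(k):  0  1  0  1  0  1  0  1  2  3  2  3  2  3
The P-positions (g = 0) in 0..13 are 0, 2, 4, 6.

0, 2, 4, 6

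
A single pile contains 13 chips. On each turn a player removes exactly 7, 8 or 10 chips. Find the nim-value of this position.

1

Grundy values for subtraction set {7, 8, 10}:
g(0) = mex{} = 0
g(1) = mex{} = 0
g(2) = mex{} = 0
g(3) = mex{} = 0
g(4) = mex{} = 0
g(5) = mex{} = 0
g(6) = mex{} = 0
g(7) = mex{0} = 1
g(8) = mex{0} = 1
g(9) = mex{0} = 1
g(10) = mex{0} = 1
g(11) = mex{0} = 1
g(12) = mex{0} = 1
g(13) = mex{0} = 1
So g(13) = 1.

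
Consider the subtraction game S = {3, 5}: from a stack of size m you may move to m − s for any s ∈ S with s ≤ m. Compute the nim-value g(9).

Build the Grundy sequence with g(k) = mex{g(k−s) : s ∈ {3, 5}, s ≤ k}:
k:     0  1  2  3  4  5  6  7  8  9
g(k):  0  0  0  1  1  1  2  2  0  0
So g(9) = 0.

0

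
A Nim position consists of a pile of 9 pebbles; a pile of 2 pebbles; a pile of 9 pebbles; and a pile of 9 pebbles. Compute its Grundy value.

In binary:
  1001  (9)
  0010  (2)
  1001  (9)
  1001  (9)
  ----
  1011  (11)

11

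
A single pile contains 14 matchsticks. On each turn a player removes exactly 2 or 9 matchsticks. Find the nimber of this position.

Grundy values for subtraction set {2, 9}:
k:     0  1  2  3  4  5  6  7  8  9 10 11 12 13 14
g(k):  0  0  1  1  0  0  1  1  0  2  1  0  0  1  1
So g(14) = 1.

1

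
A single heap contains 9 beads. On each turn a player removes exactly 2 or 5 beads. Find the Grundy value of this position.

1

Build the Grundy sequence with g(k) = mex{g(k−s) : s ∈ {2, 5}, s ≤ k}:
k:     0  1  2  3  4  5  6  7  8  9
g(k):  0  0  1  1  0  2  1  0  0  1
So g(9) = 1.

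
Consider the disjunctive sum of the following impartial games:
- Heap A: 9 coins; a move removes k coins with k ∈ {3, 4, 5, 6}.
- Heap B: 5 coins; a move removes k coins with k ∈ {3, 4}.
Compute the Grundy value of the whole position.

For heap A, compute g(0), g(1), … with moves {3, 4, 5, 6}:
g(0) = mex{} = 0
g(1) = mex{} = 0
g(2) = mex{} = 0
g(3) = mex{0} = 1
g(4) = mex{0} = 1
g(5) = mex{0} = 1
g(6) = mex{0,1} = 2
g(7) = mex{0,1} = 2
g(8) = mex{0,1} = 2
g(9) = mex{1,2} = 0
So g(9) = 0.
For heap B, compute g(0), g(1), … with moves {3, 4}:
k:     0  1  2  3  4  5
g(k):  0  0  0  1  1  1
So g(5) = 1.
By the Sprague-Grundy theorem, the Grundy value of a sum of independent games is the XOR of the component values.
Combined value = 0 ⊕ 1 = 1.

1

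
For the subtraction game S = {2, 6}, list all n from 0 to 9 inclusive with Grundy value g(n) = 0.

0, 1, 4, 5, 8, 9

Grundy values for subtraction set {2, 6}:
k:     0  1  2  3  4  5  6  7  8  9
g(k):  0  0  1  1  0  0  1  1  0  0
The P-positions (g = 0) in 0..9 are 0, 1, 4, 5, 8, 9.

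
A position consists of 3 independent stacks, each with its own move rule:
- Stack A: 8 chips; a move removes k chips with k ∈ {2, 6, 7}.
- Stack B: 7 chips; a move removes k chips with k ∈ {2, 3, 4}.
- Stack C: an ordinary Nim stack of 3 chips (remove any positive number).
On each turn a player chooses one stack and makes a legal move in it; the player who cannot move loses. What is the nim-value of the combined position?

Grundy values for stack A (subtraction set {2, 6, 7}):
g(0) = mex{} = 0
g(1) = mex{} = 0
g(2) = mex{0} = 1
g(3) = mex{0} = 1
g(4) = mex{1} = 0
g(5) = mex{1} = 0
g(6) = mex{0} = 1
g(7) = mex{0} = 1
g(8) = mex{0,1} = 2
So g(8) = 2.
Build the Grundy sequence for stack B with g(k) = mex{g(k−s) : s ∈ {2, 3, 4}, s ≤ k}:
k:     0  1  2  3  4  5  6  7
g(k):  0  0  1  1  2  2  0  0
So g(7) = 0.
Stack C is a plain Nim stack of size 3, so its Grundy value is 3.
The value of a disjunctive sum is the nim-sum of the parts.
Combined value = 2 ⊕ 0 ⊕ 3 = 1.

1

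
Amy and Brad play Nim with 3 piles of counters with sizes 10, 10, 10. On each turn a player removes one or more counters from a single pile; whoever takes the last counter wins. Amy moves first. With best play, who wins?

In binary:
  1010  (10)
  1010  (10)
  1010  (10)
  ----
  1010  (10)
The nim-sum is 10 ≠ 0, so this is an N-position: the player to move can win; Amy has a winning move.

Amy wins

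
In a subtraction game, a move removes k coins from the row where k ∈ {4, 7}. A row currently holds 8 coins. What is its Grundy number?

Grundy values for subtraction set {4, 7}:
k:     0  1  2  3  4  5  6  7  8
g(k):  0  0  0  0  1  1  1  1  2
So g(8) = 2.

2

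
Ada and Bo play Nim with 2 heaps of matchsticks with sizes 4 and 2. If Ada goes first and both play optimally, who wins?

In binary:
  100  (4)
  010  (2)
  ---
  110  (6)
The nim-sum is 6 ≠ 0, so this is an N-position: the player to move can win; Ada has a winning move.

Ada wins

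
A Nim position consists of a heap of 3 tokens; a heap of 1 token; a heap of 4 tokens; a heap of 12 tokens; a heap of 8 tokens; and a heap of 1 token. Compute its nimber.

Nim-sum: 3 ^ 1 ^ 4 ^ 12 ^ 8 ^ 1 = 3.

3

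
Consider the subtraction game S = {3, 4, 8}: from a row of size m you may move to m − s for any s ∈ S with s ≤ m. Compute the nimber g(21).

3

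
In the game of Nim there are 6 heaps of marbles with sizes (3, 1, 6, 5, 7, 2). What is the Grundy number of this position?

Compute the nim-sum pairwise:
3 ^ 1 = 2
2 ^ 6 = 4
4 ^ 5 = 1
1 ^ 7 = 6
6 ^ 2 = 4

4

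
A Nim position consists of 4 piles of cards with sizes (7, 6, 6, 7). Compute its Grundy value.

0

In binary:
  111  (7)
  110  (6)
  110  (6)
  111  (7)
  ---
  000  (0)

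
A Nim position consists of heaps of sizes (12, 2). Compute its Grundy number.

14

Compute the nim-sum pairwise:
12 XOR 2 = 14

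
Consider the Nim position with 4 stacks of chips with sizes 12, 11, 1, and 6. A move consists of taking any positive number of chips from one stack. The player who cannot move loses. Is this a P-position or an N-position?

P-position

Compute the nim-sum pairwise:
12 ^ 11 = 7
7 ^ 1 = 6
6 ^ 6 = 0
The nim-sum is 0, so this is a P-position: the player to move is in a losing position under optimal play.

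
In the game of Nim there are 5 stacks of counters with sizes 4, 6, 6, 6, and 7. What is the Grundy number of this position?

5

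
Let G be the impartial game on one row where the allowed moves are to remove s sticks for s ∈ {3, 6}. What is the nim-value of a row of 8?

Grundy values for subtraction set {3, 6}:
k:     0  1  2  3  4  5  6  7  8
g(k):  0  0  0  1  1  1  2  2  2
So g(8) = 2.

2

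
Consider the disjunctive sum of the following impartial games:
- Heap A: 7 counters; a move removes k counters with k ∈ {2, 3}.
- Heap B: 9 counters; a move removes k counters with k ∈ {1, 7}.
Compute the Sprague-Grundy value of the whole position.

0

Build the Grundy sequence for heap A with g(k) = mex{g(k−s) : s ∈ {2, 3}, s ≤ k}:
g(0) = mex{} = 0
g(1) = mex{} = 0
g(2) = mex{0} = 1
g(3) = mex{0} = 1
g(4) = mex{0,1} = 2
g(5) = mex{1} = 0
g(6) = mex{1,2} = 0
g(7) = mex{0,2} = 1
So g(7) = 1.
For heap B, compute g(0), g(1), … with moves {1, 7}:
k:     0  1  2  3  4  5  6  7  8  9
g(k):  0  1  0  1  0  1  0  1  0  1
So g(9) = 1.
By the Sprague-Grundy theorem, the Grundy value of a sum of independent games is the XOR of the component values.
Combined value = 1 XOR 1 = 0.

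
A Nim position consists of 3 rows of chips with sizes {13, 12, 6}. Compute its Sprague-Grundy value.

7

Nim-sum: 13 ⊕ 12 ⊕ 6 = 7.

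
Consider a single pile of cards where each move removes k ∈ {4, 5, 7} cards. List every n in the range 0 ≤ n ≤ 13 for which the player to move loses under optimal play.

0, 1, 2, 3, 11, 12, 13

Compute g(0), g(1), … for moves {4, 5, 7}:
k:     0  1  2  3  4  5  6  7  8  9 10 11 12 13
g(k):  0  0  0  0  1  1  1  1  2  2  2  0  0  0
The P-positions (g = 0) in 0..13 are 0, 1, 2, 3, 11, 12, 13.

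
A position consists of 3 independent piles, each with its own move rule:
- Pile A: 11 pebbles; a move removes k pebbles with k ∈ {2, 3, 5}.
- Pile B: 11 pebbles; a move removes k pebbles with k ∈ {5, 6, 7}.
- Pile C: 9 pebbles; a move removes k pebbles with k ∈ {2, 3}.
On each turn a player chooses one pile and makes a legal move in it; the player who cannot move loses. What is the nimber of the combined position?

2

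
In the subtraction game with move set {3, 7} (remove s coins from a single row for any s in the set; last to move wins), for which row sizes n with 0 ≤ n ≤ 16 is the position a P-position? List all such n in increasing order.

0, 1, 2, 6, 10, 11, 12, 16

Grundy values for subtraction set {3, 7}:
k:     0  1  2  3  4  5  6  7  8  9 10 11 12 13 14 15 16
g(k):  0  0  0  1  1  1  0  2  2  1  0  0  0  1  1  1  0
The P-positions (g = 0) in 0..16 are 0, 1, 2, 6, 10, 11, 12, 16.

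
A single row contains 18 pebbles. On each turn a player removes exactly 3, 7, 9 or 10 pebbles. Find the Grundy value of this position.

0

Compute g(0), g(1), … for moves {3, 7, 9, 10}:
k:     0  1  2  3  4  5  6  7  8  9 10 11 12 13 14 15 16 17 18
g(k):  0  0  0  1  1  1  0  2  2  1  3  3  2  2  0  3  3  1  0
So g(18) = 0.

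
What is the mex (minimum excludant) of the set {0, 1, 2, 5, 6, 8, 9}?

3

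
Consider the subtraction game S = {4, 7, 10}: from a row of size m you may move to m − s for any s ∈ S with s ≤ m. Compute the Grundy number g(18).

Grundy values for subtraction set {4, 7, 10}:
k:     0  1  2  3  4  5  6  7  8  9 10 11 12 13 14 15 16 17 18
g(k):  0  0  0  0  1  1  1  1  2  2  2  2  3  3  0  0  0  0  1
So g(18) = 1.

1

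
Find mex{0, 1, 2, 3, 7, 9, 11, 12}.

The values 0, 1, 2, 3 are all present; 4 is the first non-negative integer missing from the set.

4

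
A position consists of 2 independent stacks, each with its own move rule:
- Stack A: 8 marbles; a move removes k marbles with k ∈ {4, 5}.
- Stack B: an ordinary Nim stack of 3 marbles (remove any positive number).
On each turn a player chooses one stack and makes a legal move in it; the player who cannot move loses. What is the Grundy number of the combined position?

Build the Grundy sequence for stack A with g(k) = mex{g(k−s) : s ∈ {4, 5}, s ≤ k}:
k:     0  1  2  3  4  5  6  7  8
g(k):  0  0  0  0  1  1  1  1  2
So g(8) = 2.
Stack B is a plain Nim stack of size 3, so its Grundy value is 3.
By the Sprague-Grundy theorem, the Grundy value of a sum of independent games is the XOR of the component values.
Combined value = 2 ⊕ 3 = 1.

1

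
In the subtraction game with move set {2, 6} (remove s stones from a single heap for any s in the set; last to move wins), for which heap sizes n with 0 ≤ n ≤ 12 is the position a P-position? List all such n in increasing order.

0, 1, 4, 5, 8, 9, 12

Grundy values for subtraction set {2, 6}:
k:     0  1  2  3  4  5  6  7  8  9 10 11 12
g(k):  0  0  1  1  0  0  1  1  0  0  1  1  0
The P-positions (g = 0) in 0..12 are 0, 1, 4, 5, 8, 9, 12.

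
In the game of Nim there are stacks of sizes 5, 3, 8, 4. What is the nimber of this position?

10

Nim-sum: 5 ^ 3 ^ 8 ^ 4 = 10.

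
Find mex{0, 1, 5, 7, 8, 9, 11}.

The values 0, 1 are all present; 2 is the first non-negative integer missing from the set.

2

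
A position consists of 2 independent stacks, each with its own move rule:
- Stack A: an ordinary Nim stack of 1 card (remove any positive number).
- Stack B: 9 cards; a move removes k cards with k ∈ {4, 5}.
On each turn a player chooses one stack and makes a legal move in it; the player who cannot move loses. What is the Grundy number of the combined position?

1

Stack A is a plain Nim stack of size 1, so its Grundy value is 1.
For stack B, compute g(0), g(1), … with moves {4, 5}:
k:     0  1  2  3  4  5  6  7  8  9
g(k):  0  0  0  0  1  1  1  1  2  0
So g(9) = 0.
By the Sprague-Grundy theorem, the Grundy value of a sum of independent games is the XOR of the component values.
Combined value = 1 ⊕ 0 = 1.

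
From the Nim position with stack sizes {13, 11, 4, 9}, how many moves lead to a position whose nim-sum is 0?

3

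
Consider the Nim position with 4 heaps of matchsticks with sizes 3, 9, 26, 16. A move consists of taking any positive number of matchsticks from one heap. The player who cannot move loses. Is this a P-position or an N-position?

Write each in binary and XOR column by column:
  00011  (3)
  01001  (9)
  11010  (26)
  10000  (16)
  -----
  00000  (0)
The nim-sum is 0, so this is a P-position: the player to move is in a losing position under optimal play.

P-position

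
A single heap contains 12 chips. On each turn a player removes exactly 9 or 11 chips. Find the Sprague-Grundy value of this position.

1

Build the Grundy sequence with g(k) = mex{g(k−s) : s ∈ {9, 11}, s ≤ k}:
k:     0  1  2  3  4  5  6  7  8  9 10 11 12
g(k):  0  0  0  0  0  0  0  0  0  1  1  1  1
So g(12) = 1.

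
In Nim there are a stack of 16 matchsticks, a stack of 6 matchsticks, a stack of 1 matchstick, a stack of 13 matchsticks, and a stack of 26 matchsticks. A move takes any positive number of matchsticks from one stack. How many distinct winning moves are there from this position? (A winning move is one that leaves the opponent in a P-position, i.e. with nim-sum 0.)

Nim-sum: 16 XOR 6 XOR 1 XOR 13 XOR 26 = 0.
The nim-sum is already 0, so every move leaves a nonzero nim-sum — there are no winning moves.

0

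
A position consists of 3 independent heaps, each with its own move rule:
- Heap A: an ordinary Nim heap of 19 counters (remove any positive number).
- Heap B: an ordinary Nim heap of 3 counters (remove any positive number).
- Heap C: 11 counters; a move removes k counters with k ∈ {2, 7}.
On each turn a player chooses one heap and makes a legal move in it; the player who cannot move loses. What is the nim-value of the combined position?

Heap A is a plain Nim heap of size 19, so its Grundy value is 19.
Heap B is a plain Nim heap of size 3, so its Grundy value is 3.
Build the Grundy sequence for heap C with g(k) = mex{g(k−s) : s ∈ {2, 7}, s ≤ k}:
k:     0  1  2  3  4  5  6  7  8  9 10 11
g(k):  0  0  1  1  0  0  1  1  2  0  0  1
So g(11) = 1.
The value of a disjunctive sum is the nim-sum of the parts.
Combined value = 19 XOR 3 XOR 1 = 17.

17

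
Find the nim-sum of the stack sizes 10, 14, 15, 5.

14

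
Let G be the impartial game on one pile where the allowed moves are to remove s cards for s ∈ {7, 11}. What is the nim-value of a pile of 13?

1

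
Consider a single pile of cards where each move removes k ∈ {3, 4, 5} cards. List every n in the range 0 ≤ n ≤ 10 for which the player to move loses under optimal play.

Grundy values for subtraction set {3, 4, 5}:
g(0) = mex{} = 0
g(1) = mex{} = 0
g(2) = mex{} = 0
g(3) = mex{0} = 1
g(4) = mex{0} = 1
g(5) = mex{0} = 1
g(6) = mex{0,1} = 2
g(7) = mex{0,1} = 2
g(8) = mex{1} = 0
g(9) = mex{1,2} = 0
g(10) = mex{1,2} = 0
The P-positions (g = 0) in 0..10 are 0, 1, 2, 8, 9, 10.

0, 1, 2, 8, 9, 10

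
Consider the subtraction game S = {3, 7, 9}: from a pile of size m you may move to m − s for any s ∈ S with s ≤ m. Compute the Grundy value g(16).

Build the Grundy sequence with g(k) = mex{g(k−s) : s ∈ {3, 7, 9}, s ≤ k}:
k:     0  1  2  3  4  5  6  7  8  9 10 11 12 13 14 15 16
g(k):  0  0  0  1  1  1  0  2  2  1  3  3  0  2  0  1  0
So g(16) = 0.

0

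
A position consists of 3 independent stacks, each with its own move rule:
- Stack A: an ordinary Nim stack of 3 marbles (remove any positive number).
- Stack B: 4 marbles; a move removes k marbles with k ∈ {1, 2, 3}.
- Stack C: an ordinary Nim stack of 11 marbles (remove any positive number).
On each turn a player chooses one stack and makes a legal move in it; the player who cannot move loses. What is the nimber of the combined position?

8

Stack A is a plain Nim stack of size 3, so its Grundy value is 3.
Grundy values for stack B (subtraction set {1, 2, 3}):
k:     0  1  2  3  4
g(k):  0  1  2  3  0
So g(4) = 0.
Stack C is a plain Nim stack of size 11, so its Grundy value is 11.
The value of a disjunctive sum is the nim-sum of the parts.
Combined value = 3 XOR 0 XOR 11 = 8.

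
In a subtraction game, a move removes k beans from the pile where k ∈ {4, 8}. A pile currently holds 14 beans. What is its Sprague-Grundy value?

Compute g(0), g(1), … for moves {4, 8}:
g(0) = mex{} = 0
g(1) = mex{} = 0
g(2) = mex{} = 0
g(3) = mex{} = 0
g(4) = mex{0} = 1
g(5) = mex{0} = 1
g(6) = mex{0} = 1
g(7) = mex{0} = 1
g(8) = mex{0,1} = 2
g(9) = mex{0,1} = 2
g(10) = mex{0,1} = 2
g(11) = mex{0,1} = 2
g(12) = mex{1,2} = 0
g(13) = mex{1,2} = 0
g(14) = mex{1,2} = 0
So g(14) = 0.

0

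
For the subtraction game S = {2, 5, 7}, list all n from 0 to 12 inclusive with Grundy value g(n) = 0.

0, 1, 4, 10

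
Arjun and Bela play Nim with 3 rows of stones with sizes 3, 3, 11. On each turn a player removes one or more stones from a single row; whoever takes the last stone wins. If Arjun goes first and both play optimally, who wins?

Bitwise XOR of the heap sizes:
  0011  (3)
  0011  (3)
  1011  (11)
  ----
  1011  (11)
The nim-sum is 11 ≠ 0, so this is an N-position: the player to move can win; Arjun has a winning move.

Arjun wins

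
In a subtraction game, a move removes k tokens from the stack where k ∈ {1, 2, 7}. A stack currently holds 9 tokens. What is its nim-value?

0

Compute g(0), g(1), … for moves {1, 2, 7}:
k:     0  1  2  3  4  5  6  7  8  9
g(k):  0  1  2  0  1  2  0  1  2  0
So g(9) = 0.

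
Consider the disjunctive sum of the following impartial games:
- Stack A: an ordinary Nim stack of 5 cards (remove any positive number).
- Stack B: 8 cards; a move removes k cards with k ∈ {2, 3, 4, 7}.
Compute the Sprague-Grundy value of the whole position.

Stack A is a plain Nim stack of size 5, so its Grundy value is 5.
For stack B, compute g(0), g(1), … with moves {2, 3, 4, 7}:
k:     0  1  2  3  4  5  6  7  8
g(k):  0  0  1  1  2  2  0  3  1
So g(8) = 1.
The value of a disjunctive sum is the nim-sum of the parts.
Combined value = 5 ⊕ 1 = 4.

4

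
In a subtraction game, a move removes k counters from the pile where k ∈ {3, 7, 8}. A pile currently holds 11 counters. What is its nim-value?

0

Build the Grundy sequence with g(k) = mex{g(k−s) : s ∈ {3, 7, 8}, s ≤ k}:
k:     0  1  2  3  4  5  6  7  8  9 10 11
g(k):  0  0  0  1  1  1  0  2  2  1  3  0
So g(11) = 0.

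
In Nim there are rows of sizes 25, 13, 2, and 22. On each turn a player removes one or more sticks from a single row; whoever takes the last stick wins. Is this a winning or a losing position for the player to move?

In binary:
  11001  (25)
  01101  (13)
  00010  (2)
  10110  (22)
  -----
  00000  (0)
The nim-sum is 0, so this is a P-position: the player to move is in a losing position under optimal play.

Losing position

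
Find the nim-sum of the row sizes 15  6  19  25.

3

Nim-sum: 15 ^ 6 ^ 19 ^ 25 = 3.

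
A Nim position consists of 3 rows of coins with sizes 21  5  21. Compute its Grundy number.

Compute the nim-sum pairwise:
21 XOR 5 = 16
16 XOR 21 = 5

5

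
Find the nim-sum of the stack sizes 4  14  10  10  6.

Nim-sum: 4 ⊕ 14 ⊕ 10 ⊕ 10 ⊕ 6 = 12.

12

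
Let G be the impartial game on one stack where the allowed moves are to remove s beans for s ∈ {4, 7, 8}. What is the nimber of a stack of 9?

Grundy values for subtraction set {4, 7, 8}:
g(0) = mex{} = 0
g(1) = mex{} = 0
g(2) = mex{} = 0
g(3) = mex{} = 0
g(4) = mex{0} = 1
g(5) = mex{0} = 1
g(6) = mex{0} = 1
g(7) = mex{0} = 1
g(8) = mex{0,1} = 2
g(9) = mex{0,1} = 2
So g(9) = 2.

2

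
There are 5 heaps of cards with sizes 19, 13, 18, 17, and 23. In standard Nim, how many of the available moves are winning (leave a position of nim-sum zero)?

Write each in binary and XOR column by column:
  10011  (19)
  01101  (13)
  10010  (18)
  10001  (17)
  10111  (23)
  -----
  01010  (10)
The overall nim-sum is X = 10. A heap of size p has a winning move iff p XOR X < p (reduce it to p XOR X).
  19: 19 XOR 10 = 25 ≥ 19 — no move.
  13: 13 XOR 10 = 7 < 13 — winning move (to 7).
  18: 18 XOR 10 = 24 ≥ 18 — no move.
  17: 17 XOR 10 = 27 ≥ 17 — no move.
  23: 23 XOR 10 = 29 ≥ 23 — no move.
That gives 1 winning move.

1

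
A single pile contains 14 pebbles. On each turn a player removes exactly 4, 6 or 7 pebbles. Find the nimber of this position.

0

Compute g(0), g(1), … for moves {4, 6, 7}:
k:     0  1  2  3  4  5  6  7  8  9 10 11 12 13 14
g(k):  0  0  0  0  1  1  1  1  2  2  2  0  0  0  0
So g(14) = 0.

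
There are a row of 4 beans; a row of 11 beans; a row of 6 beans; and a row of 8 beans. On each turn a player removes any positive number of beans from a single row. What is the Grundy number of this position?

Bitwise XOR of the heap sizes:
  0100  (4)
  1011  (11)
  0110  (6)
  1000  (8)
  ----
  0001  (1)

1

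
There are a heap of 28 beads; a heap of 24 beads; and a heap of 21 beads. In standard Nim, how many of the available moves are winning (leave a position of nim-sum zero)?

3

Nim-sum: 28 ^ 24 ^ 21 = 17.
The overall nim-sum is X = 17. A heap of size p has a winning move iff p XOR X < p (reduce it to p XOR X).
  28: 28 XOR 17 = 13 < 28 — winning move (to 13).
  24: 24 XOR 17 = 9 < 24 — winning move (to 9).
  21: 21 XOR 17 = 4 < 21 — winning move (to 4).
That gives 3 winning moves.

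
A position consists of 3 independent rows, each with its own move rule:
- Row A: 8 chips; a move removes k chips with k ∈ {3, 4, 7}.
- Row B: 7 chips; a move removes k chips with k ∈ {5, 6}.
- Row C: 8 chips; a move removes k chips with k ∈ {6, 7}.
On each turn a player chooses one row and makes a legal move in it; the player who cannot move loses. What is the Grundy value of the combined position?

2

For row A, compute g(0), g(1), … with moves {3, 4, 7}:
k:     0  1  2  3  4  5  6  7  8
g(k):  0  0  0  1  1  1  2  2  2
So g(8) = 2.
Build the Grundy sequence for row B with g(k) = mex{g(k−s) : s ∈ {5, 6}, s ≤ k}:
g(0) = mex{} = 0
g(1) = mex{} = 0
g(2) = mex{} = 0
g(3) = mex{} = 0
g(4) = mex{} = 0
g(5) = mex{0} = 1
g(6) = mex{0} = 1
g(7) = mex{0} = 1
So g(7) = 1.
Grundy values for row C (subtraction set {6, 7}):
k:     0  1  2  3  4  5  6  7  8
g(k):  0  0  0  0  0  0  1  1  1
So g(8) = 1.
By the Sprague-Grundy theorem, the Grundy value of a sum of independent games is the XOR of the component values.
Combined value = 2 XOR 1 XOR 1 = 2.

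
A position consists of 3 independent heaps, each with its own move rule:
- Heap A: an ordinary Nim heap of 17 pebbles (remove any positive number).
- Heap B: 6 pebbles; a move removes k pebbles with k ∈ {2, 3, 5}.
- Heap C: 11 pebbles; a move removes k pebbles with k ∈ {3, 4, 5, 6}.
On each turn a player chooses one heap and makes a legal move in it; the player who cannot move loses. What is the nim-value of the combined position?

Heap A is a plain Nim heap of size 17, so its Grundy value is 17.
Build the Grundy sequence for heap B with g(k) = mex{g(k−s) : s ∈ {2, 3, 5}, s ≤ k}:
g(0) = mex{} = 0
g(1) = mex{} = 0
g(2) = mex{0} = 1
g(3) = mex{0} = 1
g(4) = mex{0,1} = 2
g(5) = mex{0,1} = 2
g(6) = mex{0,1,2} = 3
So g(6) = 3.
Grundy values for heap C (subtraction set {3, 4, 5, 6}):
k:     0  1  2  3  4  5  6  7  8  9 10 11
g(k):  0  0  0  1  1  1  2  2  2  0  0  0
So g(11) = 0.
By the Sprague-Grundy theorem, the Grundy value of a sum of independent games is the XOR of the component values.
Combined value = 17 XOR 3 XOR 0 = 18.

18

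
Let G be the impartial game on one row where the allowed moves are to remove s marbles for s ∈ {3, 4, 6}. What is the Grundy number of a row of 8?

Compute g(0), g(1), … for moves {3, 4, 6}:
g(0) = mex{} = 0
g(1) = mex{} = 0
g(2) = mex{} = 0
g(3) = mex{0} = 1
g(4) = mex{0} = 1
g(5) = mex{0} = 1
g(6) = mex{0,1} = 2
g(7) = mex{0,1} = 2
g(8) = mex{0,1} = 2
So g(8) = 2.

2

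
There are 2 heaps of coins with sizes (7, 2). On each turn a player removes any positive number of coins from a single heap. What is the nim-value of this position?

Compute the nim-sum pairwise:
7 ⊕ 2 = 5

5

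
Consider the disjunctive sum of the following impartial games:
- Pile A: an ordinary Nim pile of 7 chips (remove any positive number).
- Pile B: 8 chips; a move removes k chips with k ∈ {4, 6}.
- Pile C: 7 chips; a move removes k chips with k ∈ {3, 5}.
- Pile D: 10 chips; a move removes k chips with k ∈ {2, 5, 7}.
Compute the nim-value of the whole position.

Pile A is a plain Nim pile of size 7, so its Grundy value is 7.
Build the Grundy sequence for pile B with g(k) = mex{g(k−s) : s ∈ {4, 6}, s ≤ k}:
g(0) = mex{} = 0
g(1) = mex{} = 0
g(2) = mex{} = 0
g(3) = mex{} = 0
g(4) = mex{0} = 1
g(5) = mex{0} = 1
g(6) = mex{0} = 1
g(7) = mex{0} = 1
g(8) = mex{0,1} = 2
So g(8) = 2.
For pile C, compute g(0), g(1), … with moves {3, 5}:
g(0) = mex{} = 0
g(1) = mex{} = 0
g(2) = mex{} = 0
g(3) = mex{0} = 1
g(4) = mex{0} = 1
g(5) = mex{0} = 1
g(6) = mex{0,1} = 2
g(7) = mex{0,1} = 2
So g(7) = 2.
For pile D, compute g(0), g(1), … with moves {2, 5, 7}:
k:     0  1  2  3  4  5  6  7  8  9 10
g(k):  0  0  1  1  0  2  1  3  2  2  0
So g(10) = 0.
By the Sprague-Grundy theorem, the Grundy value of a sum of independent games is the XOR of the component values.
Combined value = 7 ⊕ 2 ⊕ 2 ⊕ 0 = 7.

7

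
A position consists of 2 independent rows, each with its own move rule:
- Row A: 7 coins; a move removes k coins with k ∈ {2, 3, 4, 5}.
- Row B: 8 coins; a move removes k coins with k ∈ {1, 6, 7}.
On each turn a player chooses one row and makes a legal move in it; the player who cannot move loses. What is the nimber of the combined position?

Grundy values for row A (subtraction set {2, 3, 4, 5}):
g(0) = mex{} = 0
g(1) = mex{} = 0
g(2) = mex{0} = 1
g(3) = mex{0} = 1
g(4) = mex{0,1} = 2
g(5) = mex{0,1} = 2
g(6) = mex{0,1,2} = 3
g(7) = mex{1,2} = 0
So g(7) = 0.
Grundy values for row B (subtraction set {1, 6, 7}):
k:     0  1  2  3  4  5  6  7  8
g(k):  0  1  0  1  0  1  2  3  2
So g(8) = 2.
By the Sprague-Grundy theorem, the Grundy value of a sum of independent games is the XOR of the component values.
Combined value = 0 XOR 2 = 2.

2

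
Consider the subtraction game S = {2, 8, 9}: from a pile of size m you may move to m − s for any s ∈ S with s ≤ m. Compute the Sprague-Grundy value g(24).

Compute g(0), g(1), … for moves {2, 8, 9}:
k:     0  1  2  3  4  5  6  7  8  9 10 11 12 13 14 15 16 17 18 19 20 21 22 23 24
g(k):  0  0  1  1  0  0  1  1  2  2  3  0  2  1  3  0  0  1  1  2  3  0  0  1  1
So g(24) = 1.

1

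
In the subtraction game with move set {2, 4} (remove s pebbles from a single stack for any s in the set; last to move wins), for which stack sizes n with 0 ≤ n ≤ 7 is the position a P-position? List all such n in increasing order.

0, 1, 6, 7

Compute g(0), g(1), … for moves {2, 4}:
g(0) = mex{} = 0
g(1) = mex{} = 0
g(2) = mex{0} = 1
g(3) = mex{0} = 1
g(4) = mex{0,1} = 2
g(5) = mex{0,1} = 2
g(6) = mex{1,2} = 0
g(7) = mex{1,2} = 0
The P-positions (g = 0) in 0..7 are 0, 1, 6, 7.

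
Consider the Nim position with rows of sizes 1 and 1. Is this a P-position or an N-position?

P-position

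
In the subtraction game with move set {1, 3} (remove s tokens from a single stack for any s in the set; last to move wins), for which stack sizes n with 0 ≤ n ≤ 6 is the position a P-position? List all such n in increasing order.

0, 2, 4, 6

Grundy values for subtraction set {1, 3}:
g(0) = mex{} = 0
g(1) = mex{0} = 1
g(2) = mex{1} = 0
g(3) = mex{0} = 1
g(4) = mex{1} = 0
g(5) = mex{0} = 1
g(6) = mex{1} = 0
The P-positions (g = 0) in 0..6 are 0, 2, 4, 6.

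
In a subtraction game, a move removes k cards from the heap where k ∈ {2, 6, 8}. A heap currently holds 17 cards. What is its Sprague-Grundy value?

1

Build the Grundy sequence with g(k) = mex{g(k−s) : s ∈ {2, 6, 8}, s ≤ k}:
k:     0  1  2  3  4  5  6  7  8  9 10 11 12 13 14 15 16 17
g(k):  0  0  1  1  0  0  1  1  2  2  3  3  2  2  0  0  1  1
So g(17) = 1.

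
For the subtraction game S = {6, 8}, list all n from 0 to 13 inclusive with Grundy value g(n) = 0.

0, 1, 2, 3, 4, 5

Build the Grundy sequence with g(k) = mex{g(k−s) : s ∈ {6, 8}, s ≤ k}:
g(0) = mex{} = 0
g(1) = mex{} = 0
g(2) = mex{} = 0
g(3) = mex{} = 0
g(4) = mex{} = 0
g(5) = mex{} = 0
g(6) = mex{0} = 1
g(7) = mex{0} = 1
g(8) = mex{0} = 1
g(9) = mex{0} = 1
g(10) = mex{0} = 1
g(11) = mex{0} = 1
g(12) = mex{0,1} = 2
g(13) = mex{0,1} = 2
The P-positions (g = 0) in 0..13 are 0, 1, 2, 3, 4, 5.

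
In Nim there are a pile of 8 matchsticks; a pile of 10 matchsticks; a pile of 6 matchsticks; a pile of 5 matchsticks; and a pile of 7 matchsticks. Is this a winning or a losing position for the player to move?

Compute the nim-sum pairwise:
8 ⊕ 10 = 2
2 ⊕ 6 = 4
4 ⊕ 5 = 1
1 ⊕ 7 = 6
The nim-sum is 6 ≠ 0, so this is an N-position: the player to move can win.

Winning position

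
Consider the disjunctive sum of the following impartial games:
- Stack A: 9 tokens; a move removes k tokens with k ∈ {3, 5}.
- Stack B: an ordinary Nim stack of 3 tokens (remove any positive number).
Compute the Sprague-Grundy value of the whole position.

3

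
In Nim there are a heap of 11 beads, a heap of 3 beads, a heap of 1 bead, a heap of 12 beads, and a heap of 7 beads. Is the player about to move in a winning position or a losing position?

Winning position

Compute the nim-sum pairwise:
11 XOR 3 = 8
8 XOR 1 = 9
9 XOR 12 = 5
5 XOR 7 = 2
The nim-sum is 2 ≠ 0, so this is an N-position: the player to move can win.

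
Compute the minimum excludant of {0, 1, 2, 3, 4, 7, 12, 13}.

5

The values 0, 1, 2, 3, 4 are all present; 5 is the first non-negative integer missing from the set.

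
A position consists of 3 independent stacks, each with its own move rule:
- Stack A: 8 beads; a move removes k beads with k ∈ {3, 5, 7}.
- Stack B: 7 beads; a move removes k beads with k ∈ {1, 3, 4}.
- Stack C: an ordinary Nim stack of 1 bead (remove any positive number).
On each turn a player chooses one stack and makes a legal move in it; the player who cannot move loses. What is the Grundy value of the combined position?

3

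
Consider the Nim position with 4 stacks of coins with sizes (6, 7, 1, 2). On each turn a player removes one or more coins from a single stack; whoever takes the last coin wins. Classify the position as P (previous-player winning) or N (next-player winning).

Compute the nim-sum pairwise:
6 ^ 7 = 1
1 ^ 1 = 0
0 ^ 2 = 2
The nim-sum is 2 ≠ 0, so this is an N-position: the player to move can win.

N-position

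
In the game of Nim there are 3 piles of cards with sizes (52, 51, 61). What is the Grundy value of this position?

Nim-sum: 52 ⊕ 51 ⊕ 61 = 58.

58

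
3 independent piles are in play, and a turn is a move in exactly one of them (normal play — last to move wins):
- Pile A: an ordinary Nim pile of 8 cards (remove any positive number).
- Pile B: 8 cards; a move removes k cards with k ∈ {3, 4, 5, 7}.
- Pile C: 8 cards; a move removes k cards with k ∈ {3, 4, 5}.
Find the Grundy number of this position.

10

Pile A is a plain Nim pile of size 8, so its Grundy value is 8.
Grundy values for pile B (subtraction set {3, 4, 5, 7}):
k:     0  1  2  3  4  5  6  7  8
g(k):  0  0  0  1  1  1  2  2  2
So g(8) = 2.
For pile C, compute g(0), g(1), … with moves {3, 4, 5}:
g(0) = mex{} = 0
g(1) = mex{} = 0
g(2) = mex{} = 0
g(3) = mex{0} = 1
g(4) = mex{0} = 1
g(5) = mex{0} = 1
g(6) = mex{0,1} = 2
g(7) = mex{0,1} = 2
g(8) = mex{1} = 0
So g(8) = 0.
The value of a disjunctive sum is the nim-sum of the parts.
Combined value = 8 XOR 2 XOR 0 = 10.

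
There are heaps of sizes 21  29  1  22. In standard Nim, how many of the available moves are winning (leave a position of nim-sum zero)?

3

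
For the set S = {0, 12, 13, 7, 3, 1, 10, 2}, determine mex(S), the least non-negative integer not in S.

4

The values 0, 1, 2, 3 are all present; 4 is the first non-negative integer missing from the set.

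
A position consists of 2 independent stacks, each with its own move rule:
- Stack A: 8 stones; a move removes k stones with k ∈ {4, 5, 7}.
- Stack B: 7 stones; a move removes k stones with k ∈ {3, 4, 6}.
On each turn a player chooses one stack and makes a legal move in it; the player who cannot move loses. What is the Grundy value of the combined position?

0

For stack A, compute g(0), g(1), … with moves {4, 5, 7}:
g(0) = mex{} = 0
g(1) = mex{} = 0
g(2) = mex{} = 0
g(3) = mex{} = 0
g(4) = mex{0} = 1
g(5) = mex{0} = 1
g(6) = mex{0} = 1
g(7) = mex{0} = 1
g(8) = mex{0,1} = 2
So g(8) = 2.
Build the Grundy sequence for stack B with g(k) = mex{g(k−s) : s ∈ {3, 4, 6}, s ≤ k}:
g(0) = mex{} = 0
g(1) = mex{} = 0
g(2) = mex{} = 0
g(3) = mex{0} = 1
g(4) = mex{0} = 1
g(5) = mex{0} = 1
g(6) = mex{0,1} = 2
g(7) = mex{0,1} = 2
So g(7) = 2.
The value of a disjunctive sum is the nim-sum of the parts.
Combined value = 2 XOR 2 = 0.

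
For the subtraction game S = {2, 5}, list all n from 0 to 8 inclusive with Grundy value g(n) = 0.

0, 1, 4, 7, 8

Compute g(0), g(1), … for moves {2, 5}:
k:     0  1  2  3  4  5  6  7  8
g(k):  0  0  1  1  0  2  1  0  0
The P-positions (g = 0) in 0..8 are 0, 1, 4, 7, 8.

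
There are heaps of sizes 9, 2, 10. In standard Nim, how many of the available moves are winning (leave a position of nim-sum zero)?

Compute the nim-sum pairwise:
9 ^ 2 = 11
11 ^ 10 = 1
The overall nim-sum is X = 1. A heap of size p has a winning move iff p XOR X < p (reduce it to p XOR X).
  9: 9 XOR 1 = 8 < 9 — winning move (to 8).
  2: 2 XOR 1 = 3 ≥ 2 — no move.
  10: 10 XOR 1 = 11 ≥ 10 — no move.
That gives 1 winning move.

1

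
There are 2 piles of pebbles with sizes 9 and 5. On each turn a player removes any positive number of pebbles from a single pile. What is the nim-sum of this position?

12

Compute the nim-sum pairwise:
9 XOR 5 = 12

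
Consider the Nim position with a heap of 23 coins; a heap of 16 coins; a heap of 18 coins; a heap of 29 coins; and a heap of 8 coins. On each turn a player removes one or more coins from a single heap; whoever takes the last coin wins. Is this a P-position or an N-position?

Nim-sum: 23 ⊕ 16 ⊕ 18 ⊕ 29 ⊕ 8 = 0.
The nim-sum is 0, so this is a P-position: the player to move is in a losing position under optimal play.

P-position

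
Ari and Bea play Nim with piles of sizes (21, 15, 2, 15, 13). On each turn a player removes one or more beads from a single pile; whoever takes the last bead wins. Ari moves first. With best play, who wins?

Bitwise XOR of the heap sizes:
  10101  (21)
  01111  (15)
  00010  (2)
  01111  (15)
  01101  (13)
  -----
  11010  (26)
The nim-sum is 26 ≠ 0, so this is an N-position: the player to move can win; Ari has a winning move.

Ari wins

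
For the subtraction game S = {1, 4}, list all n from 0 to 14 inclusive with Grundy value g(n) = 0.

0, 2, 5, 7, 10, 12

Compute g(0), g(1), … for moves {1, 4}:
k:     0  1  2  3  4  5  6  7  8  9 10 11 12 13 14
g(k):  0  1  0  1  2  0  1  0  1  2  0  1  0  1  2
The P-positions (g = 0) in 0..14 are 0, 2, 5, 7, 10, 12.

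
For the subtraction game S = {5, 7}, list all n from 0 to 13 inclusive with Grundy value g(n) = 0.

0, 1, 2, 3, 4, 12, 13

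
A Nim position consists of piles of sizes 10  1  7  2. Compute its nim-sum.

Bitwise XOR of the heap sizes:
  1010  (10)
  0001  (1)
  0111  (7)
  0010  (2)
  ----
  1110  (14)

14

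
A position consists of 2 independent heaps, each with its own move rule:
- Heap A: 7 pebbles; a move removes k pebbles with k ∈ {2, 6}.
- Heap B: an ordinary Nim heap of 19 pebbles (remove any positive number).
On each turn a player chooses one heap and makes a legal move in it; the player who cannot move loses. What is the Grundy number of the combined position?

Grundy values for heap A (subtraction set {2, 6}):
k:     0  1  2  3  4  5  6  7
g(k):  0  0  1  1  0  0  1  1
So g(7) = 1.
Heap B is a plain Nim heap of size 19, so its Grundy value is 19.
By the Sprague-Grundy theorem, the Grundy value of a sum of independent games is the XOR of the component values.
Combined value = 1 XOR 19 = 18.

18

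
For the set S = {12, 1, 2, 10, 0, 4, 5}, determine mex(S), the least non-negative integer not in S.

3

The values 0, 1, 2 are all present; 3 is the first non-negative integer missing from the set.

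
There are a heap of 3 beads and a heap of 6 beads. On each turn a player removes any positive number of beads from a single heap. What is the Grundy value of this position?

5

In binary:
  011  (3)
  110  (6)
  ---
  101  (5)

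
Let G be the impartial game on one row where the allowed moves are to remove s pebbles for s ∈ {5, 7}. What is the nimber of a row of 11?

2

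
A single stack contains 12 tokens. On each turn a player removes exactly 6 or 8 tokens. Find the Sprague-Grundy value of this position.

Compute g(0), g(1), … for moves {6, 8}:
g(0) = mex{} = 0
g(1) = mex{} = 0
g(2) = mex{} = 0
g(3) = mex{} = 0
g(4) = mex{} = 0
g(5) = mex{} = 0
g(6) = mex{0} = 1
g(7) = mex{0} = 1
g(8) = mex{0} = 1
g(9) = mex{0} = 1
g(10) = mex{0} = 1
g(11) = mex{0} = 1
g(12) = mex{0,1} = 2
So g(12) = 2.

2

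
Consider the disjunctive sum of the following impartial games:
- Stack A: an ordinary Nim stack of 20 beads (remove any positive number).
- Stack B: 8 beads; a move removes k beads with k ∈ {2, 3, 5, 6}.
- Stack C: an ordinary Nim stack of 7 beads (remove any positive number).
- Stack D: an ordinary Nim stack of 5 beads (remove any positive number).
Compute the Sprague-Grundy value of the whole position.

22

Stack A is a plain Nim stack of size 20, so its Grundy value is 20.
Grundy values for stack B (subtraction set {2, 3, 5, 6}):
g(0) = mex{} = 0
g(1) = mex{} = 0
g(2) = mex{0} = 1
g(3) = mex{0} = 1
g(4) = mex{0,1} = 2
g(5) = mex{0,1} = 2
g(6) = mex{0,1,2} = 3
g(7) = mex{0,1,2} = 3
g(8) = mex{1,2,3} = 0
So g(8) = 0.
Stack C is a plain Nim stack of size 7, so its Grundy value is 7.
Stack D is a plain Nim stack of size 5, so its Grundy value is 5.
The value of a disjunctive sum is the nim-sum of the parts.
Combined value = 20 ⊕ 0 ⊕ 7 ⊕ 5 = 22.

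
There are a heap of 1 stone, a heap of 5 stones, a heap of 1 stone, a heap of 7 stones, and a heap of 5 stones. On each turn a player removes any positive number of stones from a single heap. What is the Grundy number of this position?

7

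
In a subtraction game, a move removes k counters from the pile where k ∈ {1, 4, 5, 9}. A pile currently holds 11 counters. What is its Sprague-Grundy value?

1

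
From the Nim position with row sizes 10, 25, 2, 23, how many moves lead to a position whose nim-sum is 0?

Write each in binary and XOR column by column:
  01010  (10)
  11001  (25)
  00010  (2)
  10111  (23)
  -----
  00110  (6)
The overall nim-sum is X = 6. A row of size p has a winning move iff p XOR X < p (reduce it to p XOR X).
  10: 10 XOR 6 = 12 ≥ 10 — no move.
  25: 25 XOR 6 = 31 ≥ 25 — no move.
  2: 2 XOR 6 = 4 ≥ 2 — no move.
  23: 23 XOR 6 = 17 < 23 — winning move (to 17).
That gives 1 winning move.

1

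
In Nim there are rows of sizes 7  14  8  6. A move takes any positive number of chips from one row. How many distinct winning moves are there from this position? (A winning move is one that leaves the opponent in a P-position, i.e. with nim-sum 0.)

Nim-sum: 7 XOR 14 XOR 8 XOR 6 = 7.
The overall nim-sum is X = 7. A row of size p has a winning move iff p XOR X < p (reduce it to p XOR X).
  7: 7 XOR 7 = 0 < 7 — winning move (to 0).
  14: 14 XOR 7 = 9 < 14 — winning move (to 9).
  8: 8 XOR 7 = 15 ≥ 8 — no move.
  6: 6 XOR 7 = 1 < 6 — winning move (to 1).
That gives 3 winning moves.

3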